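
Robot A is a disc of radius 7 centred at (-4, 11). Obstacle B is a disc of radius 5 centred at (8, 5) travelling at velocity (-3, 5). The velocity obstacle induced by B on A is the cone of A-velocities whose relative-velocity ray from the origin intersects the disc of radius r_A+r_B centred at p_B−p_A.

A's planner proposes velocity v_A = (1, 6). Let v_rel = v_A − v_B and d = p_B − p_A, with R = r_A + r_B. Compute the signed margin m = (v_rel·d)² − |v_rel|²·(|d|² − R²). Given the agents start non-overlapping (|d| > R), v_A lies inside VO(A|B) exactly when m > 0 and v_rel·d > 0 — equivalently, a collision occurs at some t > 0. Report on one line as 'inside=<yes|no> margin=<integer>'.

d = (12, -6),  |d|² = 180;  R = 7+5 = 12,  c = 180−12² = 36
v_rel = (4, 1),  |v_rel|² = 17;  v_rel·d = (4)·(12) + (1)·(-6) = 42
17·t² − 84·t + 36 = 0  ⇒  m = 42² − 17·36 = 1152
m = 1152 > 0,  v_rel·d = 42 > 0  ⇒  inside

inside=yes margin=1152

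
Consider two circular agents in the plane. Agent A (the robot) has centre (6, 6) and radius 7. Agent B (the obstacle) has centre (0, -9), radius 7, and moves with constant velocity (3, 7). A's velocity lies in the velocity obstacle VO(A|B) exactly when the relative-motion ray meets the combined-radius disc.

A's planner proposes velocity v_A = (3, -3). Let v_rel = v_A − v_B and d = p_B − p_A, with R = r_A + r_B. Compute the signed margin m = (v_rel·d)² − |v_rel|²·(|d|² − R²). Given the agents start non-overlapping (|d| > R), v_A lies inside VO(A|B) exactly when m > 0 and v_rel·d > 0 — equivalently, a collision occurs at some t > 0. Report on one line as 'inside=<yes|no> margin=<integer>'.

d = (-6, -15),  |d|² = 261;  R = 7+7 = 14,  c = 261−14² = 65
v_rel = (0, -10),  |v_rel|² = 100;  v_rel·d = (0)·(-6) + (-10)·(-15) = 150
100·t² − 300·t + 65 = 0  ⇒  m = 150² − 100·65 = 16000
m = 16000 > 0,  v_rel·d = 150 > 0  ⇒  inside

inside=yes margin=16000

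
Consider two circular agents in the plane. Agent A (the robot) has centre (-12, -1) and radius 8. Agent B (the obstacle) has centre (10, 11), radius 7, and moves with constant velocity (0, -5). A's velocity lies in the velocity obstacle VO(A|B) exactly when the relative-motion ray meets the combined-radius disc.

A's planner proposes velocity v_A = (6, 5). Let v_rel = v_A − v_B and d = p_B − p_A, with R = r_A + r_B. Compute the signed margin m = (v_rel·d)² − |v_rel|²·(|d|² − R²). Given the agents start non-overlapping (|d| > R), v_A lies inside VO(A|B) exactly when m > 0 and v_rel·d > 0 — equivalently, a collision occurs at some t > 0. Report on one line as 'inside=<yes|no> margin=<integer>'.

d = (22, 12),  |d|² = 628;  R = 8+7 = 15,  c = 628−15² = 403
v_rel = (6, 10),  |v_rel|² = 136;  v_rel·d = (6)·(22) + (10)·(12) = 252
136·t² − 504·t + 403 = 0  ⇒  m = 252² − 136·403 = 8696
m = 8696 > 0,  v_rel·d = 252 > 0  ⇒  inside

inside=yes margin=8696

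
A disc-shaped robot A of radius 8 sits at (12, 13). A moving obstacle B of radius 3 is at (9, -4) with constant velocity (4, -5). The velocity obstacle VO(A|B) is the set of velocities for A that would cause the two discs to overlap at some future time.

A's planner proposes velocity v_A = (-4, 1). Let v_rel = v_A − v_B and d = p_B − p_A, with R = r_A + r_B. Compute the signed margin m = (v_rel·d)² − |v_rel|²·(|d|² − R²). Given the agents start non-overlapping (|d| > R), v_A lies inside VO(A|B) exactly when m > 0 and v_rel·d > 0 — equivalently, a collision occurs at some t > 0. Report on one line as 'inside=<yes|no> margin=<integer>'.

d = (-3, -17),  |d|² = 298;  R = 8+3 = 11,  c = 298−11² = 177
v_rel = (-8, 6),  |v_rel|² = 100;  v_rel·d = (-8)·(-3) + (6)·(-17) = -78
100·t² + 156·t + 177 = 0  ⇒  m = (-78)² − 100·177 = -11616
m = -11616 < 0,  v_rel·d = -78 < 0  ⇒  outside

inside=no margin=-11616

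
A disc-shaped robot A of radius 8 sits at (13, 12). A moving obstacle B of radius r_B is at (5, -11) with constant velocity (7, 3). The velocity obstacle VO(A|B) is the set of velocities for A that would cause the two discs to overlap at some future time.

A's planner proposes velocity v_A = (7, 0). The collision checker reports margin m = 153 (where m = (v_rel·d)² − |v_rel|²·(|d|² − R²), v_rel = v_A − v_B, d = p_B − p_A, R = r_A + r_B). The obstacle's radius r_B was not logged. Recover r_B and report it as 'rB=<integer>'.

m = 153
d = (-8, -23);  v_rel = (0, -3),  |v_rel|² = 9
v_rel×d = (0)·(-23) − (-3)·(-8) = -24
since m = R²·9 − (-24)²:  R² = (576 + 153) / 9 = 81
R = √81 = 9  ⇒  r_B = 9 − 8 = 1

rB=1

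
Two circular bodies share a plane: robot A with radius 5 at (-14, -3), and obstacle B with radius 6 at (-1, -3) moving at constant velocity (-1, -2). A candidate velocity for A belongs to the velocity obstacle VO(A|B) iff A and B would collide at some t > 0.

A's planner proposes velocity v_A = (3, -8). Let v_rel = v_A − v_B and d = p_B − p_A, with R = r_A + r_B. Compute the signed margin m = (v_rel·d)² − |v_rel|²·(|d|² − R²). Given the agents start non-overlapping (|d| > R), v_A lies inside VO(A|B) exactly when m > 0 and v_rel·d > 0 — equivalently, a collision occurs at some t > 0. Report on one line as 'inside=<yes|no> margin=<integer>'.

d = (13, 0),  |d|² = 169;  R = 5+6 = 11,  c = 169−11² = 48
v_rel = (4, -6),  |v_rel|² = 52;  v_rel·d = (4)·(13) + (-6)·(0) = 52
52·t² − 104·t + 48 = 0  ⇒  m = 52² − 52·48 = 208
m = 208 > 0,  v_rel·d = 52 > 0  ⇒  inside

inside=yes margin=208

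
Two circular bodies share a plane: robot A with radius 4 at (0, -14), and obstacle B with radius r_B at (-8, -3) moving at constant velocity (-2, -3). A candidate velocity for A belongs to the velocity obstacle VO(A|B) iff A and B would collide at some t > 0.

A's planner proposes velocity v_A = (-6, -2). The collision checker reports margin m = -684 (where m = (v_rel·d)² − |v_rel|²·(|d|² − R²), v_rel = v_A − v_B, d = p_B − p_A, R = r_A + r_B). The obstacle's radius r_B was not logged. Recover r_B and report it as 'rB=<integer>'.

m = -684
d = (-8, 11);  v_rel = (-4, 1),  |v_rel|² = 17
v_rel×d = (-4)·(11) − (1)·(-8) = -36
since m = R²·17 − (-36)²:  R² = (1296 + -684) / 17 = 36
R = √36 = 6  ⇒  r_B = 6 − 4 = 2

rB=2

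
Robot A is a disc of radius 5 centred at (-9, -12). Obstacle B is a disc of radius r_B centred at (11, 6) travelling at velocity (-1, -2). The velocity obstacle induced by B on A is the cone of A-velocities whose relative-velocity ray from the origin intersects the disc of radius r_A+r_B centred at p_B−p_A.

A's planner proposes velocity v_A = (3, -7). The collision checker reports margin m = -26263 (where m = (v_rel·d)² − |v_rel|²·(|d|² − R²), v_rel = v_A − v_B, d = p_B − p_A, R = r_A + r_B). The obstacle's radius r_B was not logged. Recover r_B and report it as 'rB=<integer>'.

m = -26263
d = (20, 18);  v_rel = (4, -5),  |v_rel|² = 41
v_rel×d = (4)·(18) − (-5)·(20) = 172
since m = R²·41 − 172²:  R² = (29584 + -26263) / 41 = 81
R = √81 = 9  ⇒  r_B = 9 − 5 = 4

rB=4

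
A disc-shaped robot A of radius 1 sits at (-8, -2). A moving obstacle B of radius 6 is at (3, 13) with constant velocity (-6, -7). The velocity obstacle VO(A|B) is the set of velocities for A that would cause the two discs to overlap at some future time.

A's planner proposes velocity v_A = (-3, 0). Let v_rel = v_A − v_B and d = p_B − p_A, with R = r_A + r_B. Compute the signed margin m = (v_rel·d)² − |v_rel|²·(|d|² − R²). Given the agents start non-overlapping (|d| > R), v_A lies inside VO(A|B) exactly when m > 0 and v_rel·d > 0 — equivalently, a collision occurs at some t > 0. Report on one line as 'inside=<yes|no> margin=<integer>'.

d = (11, 15),  |d|² = 346;  R = 1+6 = 7,  c = 346−7² = 297
v_rel = (3, 7),  |v_rel|² = 58;  v_rel·d = (3)·(11) + (7)·(15) = 138
58·t² − 276·t + 297 = 0  ⇒  m = 138² − 58·297 = 1818
m = 1818 > 0,  v_rel·d = 138 > 0  ⇒  inside

inside=yes margin=1818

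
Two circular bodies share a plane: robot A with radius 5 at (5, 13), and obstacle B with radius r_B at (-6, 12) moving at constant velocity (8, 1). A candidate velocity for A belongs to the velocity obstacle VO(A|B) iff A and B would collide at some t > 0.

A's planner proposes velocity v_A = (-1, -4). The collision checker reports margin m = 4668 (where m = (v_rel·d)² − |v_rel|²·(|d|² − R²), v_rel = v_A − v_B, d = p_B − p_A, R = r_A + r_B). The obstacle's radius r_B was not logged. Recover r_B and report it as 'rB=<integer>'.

m = 4668
d = (-11, -1);  v_rel = (-9, -5),  |v_rel|² = 106
v_rel×d = (-9)·(-1) − (-5)·(-11) = -46
since m = R²·106 − (-46)²:  R² = (2116 + 4668) / 106 = 64
R = √64 = 8  ⇒  r_B = 8 − 5 = 3

rB=3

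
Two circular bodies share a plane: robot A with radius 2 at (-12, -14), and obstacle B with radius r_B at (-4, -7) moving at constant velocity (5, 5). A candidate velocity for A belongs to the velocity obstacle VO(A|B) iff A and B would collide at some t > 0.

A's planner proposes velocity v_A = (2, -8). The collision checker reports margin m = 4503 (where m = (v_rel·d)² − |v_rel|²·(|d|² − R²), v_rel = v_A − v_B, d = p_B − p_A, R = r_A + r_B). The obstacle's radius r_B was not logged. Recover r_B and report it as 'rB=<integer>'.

m = 4503
d = (8, 7);  v_rel = (-3, -13),  |v_rel|² = 178
v_rel×d = (-3)·(7) − (-13)·(8) = 83
since m = R²·178 − 83²:  R² = (6889 + 4503) / 178 = 64
R = √64 = 8  ⇒  r_B = 8 − 2 = 6

rB=6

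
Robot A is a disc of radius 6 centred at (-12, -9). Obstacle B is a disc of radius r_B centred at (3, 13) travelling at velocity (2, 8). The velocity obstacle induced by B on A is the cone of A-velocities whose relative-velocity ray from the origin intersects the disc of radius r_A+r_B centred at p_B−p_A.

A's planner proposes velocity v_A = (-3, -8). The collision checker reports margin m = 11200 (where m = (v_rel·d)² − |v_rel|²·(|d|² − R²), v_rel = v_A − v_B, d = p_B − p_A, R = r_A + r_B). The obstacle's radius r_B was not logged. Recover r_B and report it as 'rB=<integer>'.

m = 11200
d = (15, 22);  v_rel = (-5, -16),  |v_rel|² = 281
v_rel×d = (-5)·(22) − (-16)·(15) = 130
since m = R²·281 − 130²:  R² = (16900 + 11200) / 281 = 100
R = √100 = 10  ⇒  r_B = 10 − 6 = 4

rB=4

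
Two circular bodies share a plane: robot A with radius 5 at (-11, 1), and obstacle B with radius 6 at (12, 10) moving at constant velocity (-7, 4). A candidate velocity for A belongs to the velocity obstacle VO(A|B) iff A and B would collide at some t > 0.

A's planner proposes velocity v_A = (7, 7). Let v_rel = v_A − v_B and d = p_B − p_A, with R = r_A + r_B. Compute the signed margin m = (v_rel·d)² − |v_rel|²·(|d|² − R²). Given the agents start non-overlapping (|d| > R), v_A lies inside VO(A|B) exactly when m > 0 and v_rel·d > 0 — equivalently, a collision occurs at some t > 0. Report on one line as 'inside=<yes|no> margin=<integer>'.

d = (23, 9),  |d|² = 610;  R = 5+6 = 11,  c = 610−11² = 489
v_rel = (14, 3),  |v_rel|² = 205;  v_rel·d = (14)·(23) + (3)·(9) = 349
205·t² − 698·t + 489 = 0  ⇒  m = 349² − 205·489 = 21556
m = 21556 > 0,  v_rel·d = 349 > 0  ⇒  inside

inside=yes margin=21556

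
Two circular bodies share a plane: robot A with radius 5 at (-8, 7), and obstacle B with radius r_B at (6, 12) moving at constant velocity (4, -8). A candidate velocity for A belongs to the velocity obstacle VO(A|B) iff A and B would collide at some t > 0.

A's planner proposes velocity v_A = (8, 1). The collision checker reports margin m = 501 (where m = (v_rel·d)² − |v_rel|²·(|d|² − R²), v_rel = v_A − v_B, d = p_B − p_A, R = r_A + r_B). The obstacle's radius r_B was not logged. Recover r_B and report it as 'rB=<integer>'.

m = 501
d = (14, 5);  v_rel = (4, 9),  |v_rel|² = 97
v_rel×d = (4)·(5) − (9)·(14) = -106
since m = R²·97 − (-106)²:  R² = (11236 + 501) / 97 = 121
R = √121 = 11  ⇒  r_B = 11 − 5 = 6

rB=6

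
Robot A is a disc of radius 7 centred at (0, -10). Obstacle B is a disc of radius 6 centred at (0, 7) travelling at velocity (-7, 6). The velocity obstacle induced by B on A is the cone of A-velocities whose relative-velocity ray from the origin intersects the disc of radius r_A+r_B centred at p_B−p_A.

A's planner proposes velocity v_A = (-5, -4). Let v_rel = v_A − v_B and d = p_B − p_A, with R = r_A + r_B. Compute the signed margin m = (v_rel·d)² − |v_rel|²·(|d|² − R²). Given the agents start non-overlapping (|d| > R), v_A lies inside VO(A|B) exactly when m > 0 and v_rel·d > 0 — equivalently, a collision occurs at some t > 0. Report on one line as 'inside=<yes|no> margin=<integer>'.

d = (0, 17),  |d|² = 289;  R = 7+6 = 13,  c = 289−13² = 120
v_rel = (2, -10),  |v_rel|² = 104;  v_rel·d = (2)·(0) + (-10)·(17) = -170
104·t² + 340·t + 120 = 0  ⇒  m = (-170)² − 104·120 = 16420
m = 16420 > 0,  v_rel·d = -170 < 0  ⇒  outside

inside=no margin=16420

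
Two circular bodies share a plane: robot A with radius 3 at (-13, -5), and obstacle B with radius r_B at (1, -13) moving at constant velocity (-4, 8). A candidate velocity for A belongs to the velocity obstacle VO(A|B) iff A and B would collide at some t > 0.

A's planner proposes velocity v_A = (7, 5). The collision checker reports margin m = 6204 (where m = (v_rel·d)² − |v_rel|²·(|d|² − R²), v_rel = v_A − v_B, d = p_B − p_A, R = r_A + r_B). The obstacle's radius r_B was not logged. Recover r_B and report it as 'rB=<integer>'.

m = 6204
d = (14, -8);  v_rel = (11, -3),  |v_rel|² = 130
v_rel×d = (11)·(-8) − (-3)·(14) = -46
since m = R²·130 − (-46)²:  R² = (2116 + 6204) / 130 = 64
R = √64 = 8  ⇒  r_B = 8 − 3 = 5

rB=5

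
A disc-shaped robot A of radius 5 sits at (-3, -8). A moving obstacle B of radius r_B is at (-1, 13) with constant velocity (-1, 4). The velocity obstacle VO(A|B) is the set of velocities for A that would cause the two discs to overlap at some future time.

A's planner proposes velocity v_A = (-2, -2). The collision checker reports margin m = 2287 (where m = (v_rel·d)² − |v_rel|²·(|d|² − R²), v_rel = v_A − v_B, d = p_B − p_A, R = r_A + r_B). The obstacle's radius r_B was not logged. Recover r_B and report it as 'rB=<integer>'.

m = 2287
d = (2, 21);  v_rel = (-1, -6),  |v_rel|² = 37
v_rel×d = (-1)·(21) − (-6)·(2) = -9
since m = R²·37 − (-9)²:  R² = (81 + 2287) / 37 = 64
R = √64 = 8  ⇒  r_B = 8 − 5 = 3

rB=3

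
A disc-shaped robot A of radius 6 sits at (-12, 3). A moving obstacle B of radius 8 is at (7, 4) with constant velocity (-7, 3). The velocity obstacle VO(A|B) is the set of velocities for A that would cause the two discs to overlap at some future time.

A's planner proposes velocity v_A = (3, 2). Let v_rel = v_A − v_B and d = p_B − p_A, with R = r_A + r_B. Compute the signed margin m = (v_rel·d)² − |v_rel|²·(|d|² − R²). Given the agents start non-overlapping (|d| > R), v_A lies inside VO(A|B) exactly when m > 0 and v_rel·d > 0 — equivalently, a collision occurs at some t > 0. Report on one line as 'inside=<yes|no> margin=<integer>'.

d = (19, 1),  |d|² = 362;  R = 6+8 = 14,  c = 362−14² = 166
v_rel = (10, -1),  |v_rel|² = 101;  v_rel·d = (10)·(19) + (-1)·(1) = 189
101·t² − 378·t + 166 = 0  ⇒  m = 189² − 101·166 = 18955
m = 18955 > 0,  v_rel·d = 189 > 0  ⇒  inside

inside=yes margin=18955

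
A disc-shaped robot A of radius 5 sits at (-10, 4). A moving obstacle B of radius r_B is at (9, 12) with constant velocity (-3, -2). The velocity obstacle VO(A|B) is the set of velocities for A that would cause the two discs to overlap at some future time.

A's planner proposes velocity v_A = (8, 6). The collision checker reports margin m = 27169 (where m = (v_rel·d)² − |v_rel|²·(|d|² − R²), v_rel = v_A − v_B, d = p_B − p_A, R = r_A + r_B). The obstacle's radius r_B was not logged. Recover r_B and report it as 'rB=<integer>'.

m = 27169
d = (19, 8);  v_rel = (11, 8),  |v_rel|² = 185
v_rel×d = (11)·(8) − (8)·(19) = -64
since m = R²·185 − (-64)²:  R² = (4096 + 27169) / 185 = 169
R = √169 = 13  ⇒  r_B = 13 − 5 = 8

rB=8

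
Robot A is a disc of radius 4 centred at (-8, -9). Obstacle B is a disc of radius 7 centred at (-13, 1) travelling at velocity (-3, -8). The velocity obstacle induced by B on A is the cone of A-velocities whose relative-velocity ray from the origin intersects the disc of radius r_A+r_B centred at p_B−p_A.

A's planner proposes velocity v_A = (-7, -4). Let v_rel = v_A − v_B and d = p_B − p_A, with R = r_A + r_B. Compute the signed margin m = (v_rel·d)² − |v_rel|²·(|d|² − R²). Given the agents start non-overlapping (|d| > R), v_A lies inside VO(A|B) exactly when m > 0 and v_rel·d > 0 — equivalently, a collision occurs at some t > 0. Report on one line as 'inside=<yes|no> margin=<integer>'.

d = (-5, 10),  |d|² = 125;  R = 4+7 = 11,  c = 125−11² = 4
v_rel = (-4, 4),  |v_rel|² = 32;  v_rel·d = (-4)·(-5) + (4)·(10) = 60
32·t² − 120·t + 4 = 0  ⇒  m = 60² − 32·4 = 3472
m = 3472 > 0,  v_rel·d = 60 > 0  ⇒  inside

inside=yes margin=3472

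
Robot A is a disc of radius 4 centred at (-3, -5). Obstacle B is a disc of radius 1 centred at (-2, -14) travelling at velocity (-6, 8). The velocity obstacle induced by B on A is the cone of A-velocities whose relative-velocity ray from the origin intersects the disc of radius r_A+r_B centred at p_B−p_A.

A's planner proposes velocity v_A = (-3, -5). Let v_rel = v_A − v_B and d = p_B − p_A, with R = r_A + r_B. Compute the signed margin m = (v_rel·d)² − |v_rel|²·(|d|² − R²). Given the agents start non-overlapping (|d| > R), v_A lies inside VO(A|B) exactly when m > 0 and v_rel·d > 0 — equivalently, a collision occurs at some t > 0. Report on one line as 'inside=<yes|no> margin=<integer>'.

d = (1, -9),  |d|² = 82;  R = 4+1 = 5,  c = 82−5² = 57
v_rel = (3, -13),  |v_rel|² = 178;  v_rel·d = (3)·(1) + (-13)·(-9) = 120
178·t² − 240·t + 57 = 0  ⇒  m = 120² − 178·57 = 4254
m = 4254 > 0,  v_rel·d = 120 > 0  ⇒  inside

inside=yes margin=4254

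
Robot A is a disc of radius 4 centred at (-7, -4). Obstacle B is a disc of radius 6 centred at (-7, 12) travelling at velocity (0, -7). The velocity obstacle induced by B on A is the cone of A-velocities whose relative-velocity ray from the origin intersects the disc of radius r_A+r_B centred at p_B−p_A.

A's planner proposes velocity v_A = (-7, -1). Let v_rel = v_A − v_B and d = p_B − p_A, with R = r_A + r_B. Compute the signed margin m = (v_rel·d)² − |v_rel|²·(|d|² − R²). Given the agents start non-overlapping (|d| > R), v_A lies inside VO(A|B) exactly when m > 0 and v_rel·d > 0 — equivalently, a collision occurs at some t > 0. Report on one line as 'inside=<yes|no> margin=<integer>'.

d = (0, 16),  |d|² = 256;  R = 4+6 = 10,  c = 256−10² = 156
v_rel = (-7, 6),  |v_rel|² = 85;  v_rel·d = (-7)·(0) + (6)·(16) = 96
85·t² − 192·t + 156 = 0  ⇒  m = 96² − 85·156 = -4044
m = -4044 < 0,  v_rel·d = 96 > 0  ⇒  outside

inside=no margin=-4044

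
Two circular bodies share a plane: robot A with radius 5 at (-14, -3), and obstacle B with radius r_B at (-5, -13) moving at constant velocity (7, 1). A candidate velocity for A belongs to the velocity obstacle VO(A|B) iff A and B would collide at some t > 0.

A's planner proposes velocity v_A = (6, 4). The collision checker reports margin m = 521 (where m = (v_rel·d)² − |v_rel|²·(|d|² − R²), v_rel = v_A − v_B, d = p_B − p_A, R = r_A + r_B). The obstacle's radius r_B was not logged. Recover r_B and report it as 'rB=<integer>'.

m = 521
d = (9, -10);  v_rel = (-1, 3),  |v_rel|² = 10
v_rel×d = (-1)·(-10) − (3)·(9) = -17
since m = R²·10 − (-17)²:  R² = (289 + 521) / 10 = 81
R = √81 = 9  ⇒  r_B = 9 − 5 = 4

rB=4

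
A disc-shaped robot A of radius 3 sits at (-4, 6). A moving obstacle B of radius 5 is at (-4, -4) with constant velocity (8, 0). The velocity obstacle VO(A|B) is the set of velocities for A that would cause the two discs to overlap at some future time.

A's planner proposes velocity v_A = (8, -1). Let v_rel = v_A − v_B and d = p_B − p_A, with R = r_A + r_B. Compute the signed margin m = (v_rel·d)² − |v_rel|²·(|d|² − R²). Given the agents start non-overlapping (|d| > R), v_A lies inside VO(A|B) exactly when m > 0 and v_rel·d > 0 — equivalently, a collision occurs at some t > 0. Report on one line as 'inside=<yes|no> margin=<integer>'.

d = (0, -10),  |d|² = 100;  R = 3+5 = 8,  c = 100−8² = 36
v_rel = (0, -1),  |v_rel|² = 1;  v_rel·d = (0)·(0) + (-1)·(-10) = 10
1·t² − 20·t + 36 = 0  ⇒  m = 10² − 1·36 = 64
m = 64 > 0,  v_rel·d = 10 > 0  ⇒  inside

inside=yes margin=64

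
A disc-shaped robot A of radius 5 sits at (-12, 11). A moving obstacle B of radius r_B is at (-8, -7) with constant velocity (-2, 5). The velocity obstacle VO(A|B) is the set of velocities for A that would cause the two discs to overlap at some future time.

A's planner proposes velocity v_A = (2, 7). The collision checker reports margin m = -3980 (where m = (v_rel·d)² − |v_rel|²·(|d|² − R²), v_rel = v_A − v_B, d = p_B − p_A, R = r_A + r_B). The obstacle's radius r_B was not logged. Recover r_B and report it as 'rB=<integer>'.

m = -3980
d = (4, -18);  v_rel = (4, 2),  |v_rel|² = 20
v_rel×d = (4)·(-18) − (2)·(4) = -80
since m = R²·20 − (-80)²:  R² = (6400 + -3980) / 20 = 121
R = √121 = 11  ⇒  r_B = 11 − 5 = 6

rB=6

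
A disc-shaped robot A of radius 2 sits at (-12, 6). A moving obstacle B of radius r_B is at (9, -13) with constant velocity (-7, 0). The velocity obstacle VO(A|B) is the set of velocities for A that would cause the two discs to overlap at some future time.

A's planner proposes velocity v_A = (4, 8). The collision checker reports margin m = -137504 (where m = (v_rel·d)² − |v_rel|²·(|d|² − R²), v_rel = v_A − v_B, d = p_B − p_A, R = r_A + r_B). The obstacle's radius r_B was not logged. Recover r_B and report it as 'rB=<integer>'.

m = -137504
d = (21, -19);  v_rel = (11, 8),  |v_rel|² = 185
v_rel×d = (11)·(-19) − (8)·(21) = -377
since m = R²·185 − (-377)²:  R² = (142129 + -137504) / 185 = 25
R = √25 = 5  ⇒  r_B = 5 − 2 = 3

rB=3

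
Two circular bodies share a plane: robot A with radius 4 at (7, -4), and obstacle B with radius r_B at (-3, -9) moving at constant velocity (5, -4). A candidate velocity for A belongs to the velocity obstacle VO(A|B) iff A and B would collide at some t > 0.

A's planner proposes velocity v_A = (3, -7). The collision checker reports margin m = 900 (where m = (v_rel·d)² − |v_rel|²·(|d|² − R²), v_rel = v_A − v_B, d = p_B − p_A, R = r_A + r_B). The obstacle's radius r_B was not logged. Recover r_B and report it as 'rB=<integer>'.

m = 900
d = (-10, -5);  v_rel = (-2, -3),  |v_rel|² = 13
v_rel×d = (-2)·(-5) − (-3)·(-10) = -20
since m = R²·13 − (-20)²:  R² = (400 + 900) / 13 = 100
R = √100 = 10  ⇒  r_B = 10 − 4 = 6

rB=6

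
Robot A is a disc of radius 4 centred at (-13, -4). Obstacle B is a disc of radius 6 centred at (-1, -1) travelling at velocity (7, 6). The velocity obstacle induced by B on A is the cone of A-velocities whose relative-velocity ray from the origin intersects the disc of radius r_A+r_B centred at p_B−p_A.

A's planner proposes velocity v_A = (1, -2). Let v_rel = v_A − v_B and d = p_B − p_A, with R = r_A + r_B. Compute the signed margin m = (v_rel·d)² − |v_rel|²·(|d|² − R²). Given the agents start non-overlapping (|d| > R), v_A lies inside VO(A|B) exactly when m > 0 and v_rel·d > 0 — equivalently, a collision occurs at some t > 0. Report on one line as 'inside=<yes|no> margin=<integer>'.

d = (12, 3),  |d|² = 153;  R = 4+6 = 10,  c = 153−10² = 53
v_rel = (-6, -8),  |v_rel|² = 100;  v_rel·d = (-6)·(12) + (-8)·(3) = -96
100·t² + 192·t + 53 = 0  ⇒  m = (-96)² − 100·53 = 3916
m = 3916 > 0,  v_rel·d = -96 < 0  ⇒  outside

inside=no margin=3916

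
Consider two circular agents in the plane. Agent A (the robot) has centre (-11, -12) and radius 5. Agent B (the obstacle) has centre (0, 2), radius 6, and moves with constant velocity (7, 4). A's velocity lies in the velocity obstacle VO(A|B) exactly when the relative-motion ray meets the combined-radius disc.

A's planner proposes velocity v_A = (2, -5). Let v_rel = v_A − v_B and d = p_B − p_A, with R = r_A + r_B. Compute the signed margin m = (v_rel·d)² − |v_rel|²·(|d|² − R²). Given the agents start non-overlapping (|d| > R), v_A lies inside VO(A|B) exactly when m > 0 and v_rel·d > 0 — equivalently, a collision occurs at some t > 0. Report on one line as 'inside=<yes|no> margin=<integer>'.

d = (11, 14),  |d|² = 317;  R = 5+6 = 11,  c = 317−11² = 196
v_rel = (-5, -9),  |v_rel|² = 106;  v_rel·d = (-5)·(11) + (-9)·(14) = -181
106·t² + 362·t + 196 = 0  ⇒  m = (-181)² − 106·196 = 11985
m = 11985 > 0,  v_rel·d = -181 < 0  ⇒  outside

inside=no margin=11985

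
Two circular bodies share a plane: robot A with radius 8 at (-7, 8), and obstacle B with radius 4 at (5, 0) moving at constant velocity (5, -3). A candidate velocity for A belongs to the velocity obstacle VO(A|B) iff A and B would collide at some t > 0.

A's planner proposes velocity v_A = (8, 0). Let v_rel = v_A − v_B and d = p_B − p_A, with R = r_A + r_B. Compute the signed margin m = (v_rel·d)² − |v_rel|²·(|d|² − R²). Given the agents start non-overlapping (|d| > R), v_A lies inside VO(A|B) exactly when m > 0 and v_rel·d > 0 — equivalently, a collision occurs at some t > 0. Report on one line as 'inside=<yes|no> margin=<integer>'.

d = (12, -8),  |d|² = 208;  R = 8+4 = 12,  c = 208−12² = 64
v_rel = (3, 3),  |v_rel|² = 18;  v_rel·d = (3)·(12) + (3)·(-8) = 12
18·t² − 24·t + 64 = 0  ⇒  m = 12² − 18·64 = -1008
m = -1008 < 0,  v_rel·d = 12 > 0  ⇒  outside

inside=no margin=-1008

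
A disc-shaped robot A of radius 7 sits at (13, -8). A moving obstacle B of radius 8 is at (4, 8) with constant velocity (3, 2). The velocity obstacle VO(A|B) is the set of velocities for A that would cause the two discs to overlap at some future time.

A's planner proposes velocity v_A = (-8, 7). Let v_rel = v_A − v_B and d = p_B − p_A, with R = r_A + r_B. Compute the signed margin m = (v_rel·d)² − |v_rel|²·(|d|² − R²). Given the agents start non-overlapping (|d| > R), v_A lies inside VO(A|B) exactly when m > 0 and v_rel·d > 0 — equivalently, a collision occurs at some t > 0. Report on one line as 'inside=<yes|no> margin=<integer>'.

d = (-9, 16),  |d|² = 337;  R = 7+8 = 15,  c = 337−15² = 112
v_rel = (-11, 5),  |v_rel|² = 146;  v_rel·d = (-11)·(-9) + (5)·(16) = 179
146·t² − 358·t + 112 = 0  ⇒  m = 179² − 146·112 = 15689
m = 15689 > 0,  v_rel·d = 179 > 0  ⇒  inside

inside=yes margin=15689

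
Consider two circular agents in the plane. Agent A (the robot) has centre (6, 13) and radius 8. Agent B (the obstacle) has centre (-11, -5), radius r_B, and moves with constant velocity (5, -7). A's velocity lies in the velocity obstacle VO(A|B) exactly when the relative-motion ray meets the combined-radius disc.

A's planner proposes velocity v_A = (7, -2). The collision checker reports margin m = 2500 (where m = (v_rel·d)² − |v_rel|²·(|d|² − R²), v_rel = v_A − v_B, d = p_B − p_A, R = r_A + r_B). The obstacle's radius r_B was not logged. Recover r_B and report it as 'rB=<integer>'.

m = 2500
d = (-17, -18);  v_rel = (2, 5),  |v_rel|² = 29
v_rel×d = (2)·(-18) − (5)·(-17) = 49
since m = R²·29 − 49²:  R² = (2401 + 2500) / 29 = 169
R = √169 = 13  ⇒  r_B = 13 − 8 = 5

rB=5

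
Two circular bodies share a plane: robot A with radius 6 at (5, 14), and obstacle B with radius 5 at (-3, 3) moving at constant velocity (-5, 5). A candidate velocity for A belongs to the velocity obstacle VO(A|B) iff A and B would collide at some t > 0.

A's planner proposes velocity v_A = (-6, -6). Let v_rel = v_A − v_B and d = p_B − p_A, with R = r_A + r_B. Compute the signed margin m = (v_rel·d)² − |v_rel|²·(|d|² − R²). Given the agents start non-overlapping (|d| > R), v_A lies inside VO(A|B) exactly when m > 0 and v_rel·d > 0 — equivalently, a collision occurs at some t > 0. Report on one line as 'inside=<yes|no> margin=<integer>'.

d = (-8, -11),  |d|² = 185;  R = 6+5 = 11,  c = 185−11² = 64
v_rel = (-1, -11),  |v_rel|² = 122;  v_rel·d = (-1)·(-8) + (-11)·(-11) = 129
122·t² − 258·t + 64 = 0  ⇒  m = 129² − 122·64 = 8833
m = 8833 > 0,  v_rel·d = 129 > 0  ⇒  inside

inside=yes margin=8833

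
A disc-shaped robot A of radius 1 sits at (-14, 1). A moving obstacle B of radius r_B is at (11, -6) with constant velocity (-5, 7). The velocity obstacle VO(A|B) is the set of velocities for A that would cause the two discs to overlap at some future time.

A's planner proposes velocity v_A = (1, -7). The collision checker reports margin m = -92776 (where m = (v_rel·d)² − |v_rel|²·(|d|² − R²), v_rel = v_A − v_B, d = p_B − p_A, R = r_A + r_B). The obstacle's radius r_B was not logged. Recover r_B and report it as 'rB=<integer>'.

m = -92776
d = (25, -7);  v_rel = (6, -14),  |v_rel|² = 232
v_rel×d = (6)·(-7) − (-14)·(25) = 308
since m = R²·232 − 308²:  R² = (94864 + -92776) / 232 = 9
R = √9 = 3  ⇒  r_B = 3 − 1 = 2

rB=2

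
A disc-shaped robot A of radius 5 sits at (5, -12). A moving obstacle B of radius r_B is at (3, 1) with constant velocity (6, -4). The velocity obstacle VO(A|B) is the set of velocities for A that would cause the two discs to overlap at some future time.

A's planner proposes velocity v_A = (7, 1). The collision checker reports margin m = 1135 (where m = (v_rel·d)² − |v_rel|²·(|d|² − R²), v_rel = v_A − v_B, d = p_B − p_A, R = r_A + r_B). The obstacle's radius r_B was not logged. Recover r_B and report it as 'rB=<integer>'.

m = 1135
d = (-2, 13);  v_rel = (1, 5),  |v_rel|² = 26
v_rel×d = (1)·(13) − (5)·(-2) = 23
since m = R²·26 − 23²:  R² = (529 + 1135) / 26 = 64
R = √64 = 8  ⇒  r_B = 8 − 5 = 3

rB=3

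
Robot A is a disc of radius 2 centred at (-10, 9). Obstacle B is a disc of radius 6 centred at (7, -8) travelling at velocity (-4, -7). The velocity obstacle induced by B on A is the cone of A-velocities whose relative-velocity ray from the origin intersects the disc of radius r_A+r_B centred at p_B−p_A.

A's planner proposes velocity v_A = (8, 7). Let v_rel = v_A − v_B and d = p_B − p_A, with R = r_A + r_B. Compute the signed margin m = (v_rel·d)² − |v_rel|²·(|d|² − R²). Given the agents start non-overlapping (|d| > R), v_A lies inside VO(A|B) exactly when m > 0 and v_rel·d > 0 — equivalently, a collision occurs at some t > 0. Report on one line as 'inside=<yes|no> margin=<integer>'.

d = (17, -17),  |d|² = 578;  R = 2+6 = 8,  c = 578−8² = 514
v_rel = (12, 14),  |v_rel|² = 340;  v_rel·d = (12)·(17) + (14)·(-17) = -34
340·t² + 68·t + 514 = 0  ⇒  m = (-34)² − 340·514 = -173604
m = -173604 < 0,  v_rel·d = -34 < 0  ⇒  outside

inside=no margin=-173604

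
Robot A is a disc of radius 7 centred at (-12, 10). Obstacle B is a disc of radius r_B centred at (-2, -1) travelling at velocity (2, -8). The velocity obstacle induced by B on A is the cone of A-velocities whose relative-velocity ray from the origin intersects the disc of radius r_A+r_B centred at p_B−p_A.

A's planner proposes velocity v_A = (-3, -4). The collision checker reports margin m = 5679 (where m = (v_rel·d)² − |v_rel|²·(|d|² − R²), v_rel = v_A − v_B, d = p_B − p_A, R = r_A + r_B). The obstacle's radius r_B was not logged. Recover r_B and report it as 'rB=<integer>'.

m = 5679
d = (10, -11);  v_rel = (-5, 4),  |v_rel|² = 41
v_rel×d = (-5)·(-11) − (4)·(10) = 15
since m = R²·41 − 15²:  R² = (225 + 5679) / 41 = 144
R = √144 = 12  ⇒  r_B = 12 − 7 = 5

rB=5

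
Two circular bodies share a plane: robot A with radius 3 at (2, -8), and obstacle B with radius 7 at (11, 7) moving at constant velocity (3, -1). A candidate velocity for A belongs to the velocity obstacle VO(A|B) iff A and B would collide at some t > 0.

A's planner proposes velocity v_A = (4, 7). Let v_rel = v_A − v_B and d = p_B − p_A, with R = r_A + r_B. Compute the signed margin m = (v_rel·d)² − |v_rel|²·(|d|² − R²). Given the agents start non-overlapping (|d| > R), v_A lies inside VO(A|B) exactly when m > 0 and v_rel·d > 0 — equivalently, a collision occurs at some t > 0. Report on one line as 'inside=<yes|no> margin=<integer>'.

d = (9, 15),  |d|² = 306;  R = 3+7 = 10,  c = 306−10² = 206
v_rel = (1, 8),  |v_rel|² = 65;  v_rel·d = (1)·(9) + (8)·(15) = 129
65·t² − 258·t + 206 = 0  ⇒  m = 129² − 65·206 = 3251
m = 3251 > 0,  v_rel·d = 129 > 0  ⇒  inside

inside=yes margin=3251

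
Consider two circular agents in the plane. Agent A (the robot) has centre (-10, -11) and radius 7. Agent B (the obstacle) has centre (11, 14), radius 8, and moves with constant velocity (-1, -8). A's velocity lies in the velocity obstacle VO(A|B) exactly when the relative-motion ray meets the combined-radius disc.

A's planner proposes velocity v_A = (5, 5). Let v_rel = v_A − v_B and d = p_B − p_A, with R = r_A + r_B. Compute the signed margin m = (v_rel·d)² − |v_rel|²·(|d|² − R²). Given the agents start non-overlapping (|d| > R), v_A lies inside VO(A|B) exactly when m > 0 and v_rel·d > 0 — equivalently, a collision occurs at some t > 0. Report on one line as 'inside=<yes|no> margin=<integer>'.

d = (21, 25),  |d|² = 1066;  R = 7+8 = 15,  c = 1066−15² = 841
v_rel = (6, 13),  |v_rel|² = 205;  v_rel·d = (6)·(21) + (13)·(25) = 451
205·t² − 902·t + 841 = 0  ⇒  m = 451² − 205·841 = 30996
m = 30996 > 0,  v_rel·d = 451 > 0  ⇒  inside

inside=yes margin=30996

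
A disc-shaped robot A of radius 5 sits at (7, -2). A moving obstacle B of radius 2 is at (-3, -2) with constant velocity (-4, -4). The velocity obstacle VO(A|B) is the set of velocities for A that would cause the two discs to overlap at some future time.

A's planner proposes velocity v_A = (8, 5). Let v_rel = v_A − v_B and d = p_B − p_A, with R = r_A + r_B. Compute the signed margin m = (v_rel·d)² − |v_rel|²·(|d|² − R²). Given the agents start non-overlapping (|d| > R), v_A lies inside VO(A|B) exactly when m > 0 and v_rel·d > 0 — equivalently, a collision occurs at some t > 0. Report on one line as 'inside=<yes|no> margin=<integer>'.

d = (-10, 0),  |d|² = 100;  R = 5+2 = 7,  c = 100−7² = 51
v_rel = (12, 9),  |v_rel|² = 225;  v_rel·d = (12)·(-10) + (9)·(0) = -120
225·t² + 240·t + 51 = 0  ⇒  m = (-120)² − 225·51 = 2925
m = 2925 > 0,  v_rel·d = -120 < 0  ⇒  outside

inside=no margin=2925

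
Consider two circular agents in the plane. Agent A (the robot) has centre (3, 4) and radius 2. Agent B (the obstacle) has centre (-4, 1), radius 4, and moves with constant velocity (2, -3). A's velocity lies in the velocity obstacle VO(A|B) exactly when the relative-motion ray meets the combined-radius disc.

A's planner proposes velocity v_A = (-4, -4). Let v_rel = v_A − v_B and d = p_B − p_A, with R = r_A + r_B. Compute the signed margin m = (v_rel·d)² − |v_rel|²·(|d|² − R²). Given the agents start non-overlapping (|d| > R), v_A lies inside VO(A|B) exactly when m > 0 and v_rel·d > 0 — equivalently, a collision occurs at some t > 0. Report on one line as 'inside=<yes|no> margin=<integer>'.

d = (-7, -3),  |d|² = 58;  R = 2+4 = 6,  c = 58−6² = 22
v_rel = (-6, -1),  |v_rel|² = 37;  v_rel·d = (-6)·(-7) + (-1)·(-3) = 45
37·t² − 90·t + 22 = 0  ⇒  m = 45² − 37·22 = 1211
m = 1211 > 0,  v_rel·d = 45 > 0  ⇒  inside

inside=yes margin=1211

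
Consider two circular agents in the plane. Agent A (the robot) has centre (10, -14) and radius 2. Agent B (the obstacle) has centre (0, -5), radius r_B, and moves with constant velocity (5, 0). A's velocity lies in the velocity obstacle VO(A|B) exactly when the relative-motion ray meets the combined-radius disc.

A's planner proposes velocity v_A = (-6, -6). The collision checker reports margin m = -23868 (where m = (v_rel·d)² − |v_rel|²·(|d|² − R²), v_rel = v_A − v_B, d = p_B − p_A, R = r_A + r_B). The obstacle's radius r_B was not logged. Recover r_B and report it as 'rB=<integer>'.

m = -23868
d = (-10, 9);  v_rel = (-11, -6),  |v_rel|² = 157
v_rel×d = (-11)·(9) − (-6)·(-10) = -159
since m = R²·157 − (-159)²:  R² = (25281 + -23868) / 157 = 9
R = √9 = 3  ⇒  r_B = 3 − 2 = 1

rB=1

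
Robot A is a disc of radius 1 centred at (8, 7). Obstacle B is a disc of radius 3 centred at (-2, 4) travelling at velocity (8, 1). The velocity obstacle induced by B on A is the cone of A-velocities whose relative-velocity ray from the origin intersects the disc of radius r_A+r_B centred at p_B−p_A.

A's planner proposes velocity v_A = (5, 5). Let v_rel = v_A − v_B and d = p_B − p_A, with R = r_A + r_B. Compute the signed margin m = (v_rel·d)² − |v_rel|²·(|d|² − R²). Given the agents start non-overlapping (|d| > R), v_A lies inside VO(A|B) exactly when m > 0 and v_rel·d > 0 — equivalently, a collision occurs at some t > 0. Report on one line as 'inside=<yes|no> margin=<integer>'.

d = (-10, -3),  |d|² = 109;  R = 1+3 = 4,  c = 109−4² = 93
v_rel = (-3, 4),  |v_rel|² = 25;  v_rel·d = (-3)·(-10) + (4)·(-3) = 18
25·t² − 36·t + 93 = 0  ⇒  m = 18² − 25·93 = -2001
m = -2001 < 0,  v_rel·d = 18 > 0  ⇒  outside

inside=no margin=-2001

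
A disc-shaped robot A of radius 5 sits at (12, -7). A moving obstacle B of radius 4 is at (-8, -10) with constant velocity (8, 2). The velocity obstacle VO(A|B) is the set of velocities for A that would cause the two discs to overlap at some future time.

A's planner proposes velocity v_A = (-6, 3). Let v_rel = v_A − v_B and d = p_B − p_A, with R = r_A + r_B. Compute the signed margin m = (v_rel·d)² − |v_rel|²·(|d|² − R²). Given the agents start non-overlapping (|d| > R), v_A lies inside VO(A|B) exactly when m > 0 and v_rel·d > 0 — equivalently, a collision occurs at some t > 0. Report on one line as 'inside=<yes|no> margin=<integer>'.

d = (-20, -3),  |d|² = 409;  R = 5+4 = 9,  c = 409−9² = 328
v_rel = (-14, 1),  |v_rel|² = 197;  v_rel·d = (-14)·(-20) + (1)·(-3) = 277
197·t² − 554·t + 328 = 0  ⇒  m = 277² − 197·328 = 12113
m = 12113 > 0,  v_rel·d = 277 > 0  ⇒  inside

inside=yes margin=12113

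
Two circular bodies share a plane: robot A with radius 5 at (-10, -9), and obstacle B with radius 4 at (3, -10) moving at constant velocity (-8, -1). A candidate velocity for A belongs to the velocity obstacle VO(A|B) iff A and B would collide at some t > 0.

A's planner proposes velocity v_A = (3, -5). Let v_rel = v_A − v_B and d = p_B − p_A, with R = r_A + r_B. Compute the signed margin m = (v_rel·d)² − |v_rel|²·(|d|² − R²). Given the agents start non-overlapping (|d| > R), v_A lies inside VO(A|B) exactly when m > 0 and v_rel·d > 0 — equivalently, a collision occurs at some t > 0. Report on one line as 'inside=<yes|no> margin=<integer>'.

d = (13, -1),  |d|² = 170;  R = 5+4 = 9,  c = 170−9² = 89
v_rel = (11, -4),  |v_rel|² = 137;  v_rel·d = (11)·(13) + (-4)·(-1) = 147
137·t² − 294·t + 89 = 0  ⇒  m = 147² − 137·89 = 9416
m = 9416 > 0,  v_rel·d = 147 > 0  ⇒  inside

inside=yes margin=9416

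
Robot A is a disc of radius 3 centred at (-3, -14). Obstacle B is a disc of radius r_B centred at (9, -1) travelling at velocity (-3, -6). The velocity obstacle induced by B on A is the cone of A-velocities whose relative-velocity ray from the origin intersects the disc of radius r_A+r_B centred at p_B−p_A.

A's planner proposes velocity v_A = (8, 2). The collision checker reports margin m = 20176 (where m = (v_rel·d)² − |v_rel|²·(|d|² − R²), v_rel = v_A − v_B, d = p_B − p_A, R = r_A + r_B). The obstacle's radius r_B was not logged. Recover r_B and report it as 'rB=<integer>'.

m = 20176
d = (12, 13);  v_rel = (11, 8),  |v_rel|² = 185
v_rel×d = (11)·(13) − (8)·(12) = 47
since m = R²·185 − 47²:  R² = (2209 + 20176) / 185 = 121
R = √121 = 11  ⇒  r_B = 11 − 3 = 8

rB=8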